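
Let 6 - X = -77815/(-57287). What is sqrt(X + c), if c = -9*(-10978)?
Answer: sqrt(324263673072247)/57287 ≈ 314.34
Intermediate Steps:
X = 265907/57287 (X = 6 - (-77815)/(-57287) = 6 - (-77815)*(-1)/57287 = 6 - 1*77815/57287 = 6 - 77815/57287 = 265907/57287 ≈ 4.6417)
c = 98802
sqrt(X + c) = sqrt(265907/57287 + 98802) = sqrt(5660336081/57287) = sqrt(324263673072247)/57287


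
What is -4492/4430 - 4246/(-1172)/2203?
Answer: -2894789223/2859471970 ≈ -1.0124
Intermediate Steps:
-4492/4430 - 4246/(-1172)/2203 = -4492*1/4430 - 4246*(-1/1172)*(1/2203) = -2246/2215 + (2123/586)*(1/2203) = -2246/2215 + 2123/1290958 = -2894789223/2859471970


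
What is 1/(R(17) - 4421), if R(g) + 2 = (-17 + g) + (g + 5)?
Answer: -1/4401 ≈ -0.00022722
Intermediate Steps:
R(g) = -14 + 2*g (R(g) = -2 + ((-17 + g) + (g + 5)) = -2 + ((-17 + g) + (5 + g)) = -2 + (-12 + 2*g) = -14 + 2*g)
1/(R(17) - 4421) = 1/((-14 + 2*17) - 4421) = 1/((-14 + 34) - 4421) = 1/(20 - 4421) = 1/(-4401) = -1/4401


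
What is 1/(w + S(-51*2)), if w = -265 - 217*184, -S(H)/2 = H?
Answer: -1/39989 ≈ -2.5007e-5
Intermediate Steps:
S(H) = -2*H
w = -40193 (w = -265 - 39928 = -40193)
1/(w + S(-51*2)) = 1/(-40193 - (-102)*2) = 1/(-40193 - 2*(-102)) = 1/(-40193 + 204) = 1/(-39989) = -1/39989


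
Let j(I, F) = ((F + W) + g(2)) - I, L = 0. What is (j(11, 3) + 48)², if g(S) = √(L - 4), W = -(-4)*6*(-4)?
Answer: 3132 - 224*I ≈ 3132.0 - 224.0*I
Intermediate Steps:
W = -96 (W = -4*(-6)*(-4) = 24*(-4) = -96)
g(S) = 2*I (g(S) = √(0 - 4) = √(-4) = 2*I)
j(I, F) = -96 + F - I + 2*I (j(I, F) = ((F - 96) + 2*I) - I = ((-96 + F) + 2*I) - I = (-96 + F + 2*I) - I = -96 + F - I + 2*I)
(j(11, 3) + 48)² = ((-96 + 3 - 1*11 + 2*I) + 48)² = ((-96 + 3 - 11 + 2*I) + 48)² = ((-104 + 2*I) + 48)² = (-56 + 2*I)²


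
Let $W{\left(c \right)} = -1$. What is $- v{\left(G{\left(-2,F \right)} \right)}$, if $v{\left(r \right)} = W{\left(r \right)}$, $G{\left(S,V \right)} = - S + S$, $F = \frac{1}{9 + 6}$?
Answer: $1$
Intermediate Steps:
$F = \frac{1}{15} \approx 0.066667$
$G{\left(S,V \right)} = 0$
$v{\left(r \right)} = -1$
$- v{\left(G{\left(-2,F \right)} \right)} = \left(-1\right) \left(-1\right) = 1$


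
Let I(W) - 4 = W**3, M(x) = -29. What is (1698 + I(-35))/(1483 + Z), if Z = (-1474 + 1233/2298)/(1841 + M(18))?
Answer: -57147794616/2057263463 ≈ -27.779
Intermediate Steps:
Z = -1128673/1387992 (Z = (-1474 + 1233/2298)/(1841 - 29) = (-1474 + 1233*(1/2298))/1812 = (-1474 + 411/766)*(1/1812) = -1128673/766*1/1812 = -1128673/1387992 ≈ -0.81317)
I(W) = 4 + W**3
(1698 + I(-35))/(1483 + Z) = (1698 + (4 + (-35)**3))/(1483 - 1128673/1387992) = (1698 + (4 - 42875))/(2057263463/1387992) = (1698 - 42871)*(1387992/2057263463) = -41173*1387992/2057263463 = -57147794616/2057263463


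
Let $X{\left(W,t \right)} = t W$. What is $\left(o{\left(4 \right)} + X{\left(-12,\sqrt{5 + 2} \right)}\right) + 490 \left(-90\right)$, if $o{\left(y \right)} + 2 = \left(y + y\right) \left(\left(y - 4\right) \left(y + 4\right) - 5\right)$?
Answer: $-44142 - 12 \sqrt{7} \approx -44174.0$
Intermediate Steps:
$X{\left(W,t \right)} = W t$
$o{\left(y \right)} = -2 + 2 y \left(-5 + \left(-4 + y\right) \left(4 + y\right)\right)$ ($o{\left(y \right)} = -2 + \left(y + y\right) \left(\left(y - 4\right) \left(y + 4\right) - 5\right) = -2 + 2 y \left(\left(-4 + y\right) \left(4 + y\right) - 5\right) = -2 + 2 y \left(-5 + \left(-4 + y\right) \left(4 + y\right)\right)$)
$\left(o{\left(4 \right)} + X{\left(-12,\sqrt{5 + 2} \right)}\right) + 490 \left(-90\right) = \left(\left(-2 - 168 + 2 \cdot 4^{3}\right) - 12 \sqrt{5 + 2}\right) + 490 \left(-90\right) = \left(\left(-2 - 168 + 2 \cdot 64\right) - 12 \sqrt{7}\right) - 44100 = \left(\left(-2 - 168 + 128\right) - 12 \sqrt{7}\right) - 44100 = \left(-42 - 12 \sqrt{7}\right) - 44100 = -44142 - 12 \sqrt{7}$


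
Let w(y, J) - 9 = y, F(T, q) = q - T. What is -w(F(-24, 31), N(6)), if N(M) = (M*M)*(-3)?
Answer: -64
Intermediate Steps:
N(M) = -3*M² (N(M) = M²*(-3) = -3*M²)
w(y, J) = 9 + y
-w(F(-24, 31), N(6)) = -(9 + (31 - 1*(-24))) = -(9 + (31 + 24)) = -(9 + 55) = -1*64 = -64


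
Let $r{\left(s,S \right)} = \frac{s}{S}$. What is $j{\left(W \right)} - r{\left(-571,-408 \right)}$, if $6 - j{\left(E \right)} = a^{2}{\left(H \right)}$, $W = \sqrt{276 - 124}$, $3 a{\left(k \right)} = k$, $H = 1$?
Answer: $\frac{5495}{1224} \approx 4.4894$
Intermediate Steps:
$a{\left(k \right)} = \frac{k}{3}$
$W = 2 \sqrt{38}$ ($W = \sqrt{152} = 2 \sqrt{38} \approx 12.329$)
$j{\left(E \right)} = \frac{53}{9}$ ($j{\left(E \right)} = 6 - \left(\frac{1}{3} \cdot 1\right)^{2} = 6 - \left(\frac{1}{3}\right)^{2} = 6 - \frac{1}{9} = \frac{53}{9}$)
$j{\left(W \right)} - r{\left(-571,-408 \right)} = \frac{53}{9} - - \frac{571}{-408} = \frac{53}{9} - \left(-571\right) \left(- \frac{1}{408}\right) = \frac{53}{9} - \frac{571}{408} = \frac{5495}{1224}$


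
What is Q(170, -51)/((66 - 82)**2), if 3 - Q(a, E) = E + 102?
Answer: -3/16 ≈ -0.18750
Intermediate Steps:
Q(a, E) = -99 - E (Q(a, E) = 3 - (E + 102) = 3 - (102 + E) = 3 + (-102 - E) = -99 - E)
Q(170, -51)/((66 - 82)**2) = (-99 - 1*(-51))/((66 - 82)**2) = (-99 + 51)/((-16)**2) = -48/256 = -48*1/256 = -3/16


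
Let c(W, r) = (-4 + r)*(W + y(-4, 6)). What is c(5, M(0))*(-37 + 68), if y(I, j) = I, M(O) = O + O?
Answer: -124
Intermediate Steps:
M(O) = 2*O
c(W, r) = (-4 + W)*(-4 + r) (c(W, r) = (-4 + r)*(W - 4) = (-4 + r)*(-4 + W) = (-4 + W)*(-4 + r))
c(5, M(0))*(-37 + 68) = (16 - 4*5 - 8*0 + 5*(2*0))*(-37 + 68) = (16 - 20 - 4*0 + 5*0)*31 = (16 - 20 + 0 + 0)*31 = -4*31 = -124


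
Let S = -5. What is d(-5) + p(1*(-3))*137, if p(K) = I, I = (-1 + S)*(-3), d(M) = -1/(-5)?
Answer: 12331/5 ≈ 2466.2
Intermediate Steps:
d(M) = ⅕ (d(M) = -1*(-⅕) = ⅕)
I = 18 (I = (-1 - 5)*(-3) = -6*(-3) = 18)
p(K) = 18
d(-5) + p(1*(-3))*137 = ⅕ + 18*137 = ⅕ + 2466 = 12331/5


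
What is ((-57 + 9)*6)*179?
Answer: -51552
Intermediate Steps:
((-57 + 9)*6)*179 = -48*6*179 = -288*179 = -51552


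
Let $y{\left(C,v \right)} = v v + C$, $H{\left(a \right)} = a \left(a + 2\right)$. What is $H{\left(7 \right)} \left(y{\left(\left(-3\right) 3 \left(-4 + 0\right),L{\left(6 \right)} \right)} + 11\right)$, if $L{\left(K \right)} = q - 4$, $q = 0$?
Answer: $3969$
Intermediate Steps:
$L{\left(K \right)} = -4$ ($L{\left(K \right)} = 0 - 4 = -4$)
$H{\left(a \right)} = a \left(2 + a\right)$
$y{\left(C,v \right)} = C + v^{2}$ ($y{\left(C,v \right)} = v^{2} + C = C + v^{2}$)
$H{\left(7 \right)} \left(y{\left(\left(-3\right) 3 \left(-4 + 0\right),L{\left(6 \right)} \right)} + 11\right) = 7 \left(2 + 7\right) \left(\left(\left(-3\right) 3 \left(-4 + 0\right) + \left(-4\right)^{2}\right) + 11\right) = 7 \cdot 9 \left(\left(\left(-9\right) \left(-4\right) + 16\right) + 11\right) = 63 \left(\left(36 + 16\right) + 11\right) = 63 \left(52 + 11\right) = 63 \cdot 63 = 3969$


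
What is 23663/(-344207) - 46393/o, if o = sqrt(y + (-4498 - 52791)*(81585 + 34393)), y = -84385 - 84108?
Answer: -23663/344207 + 46393*I*sqrt(6644432135)/6644432135 ≈ -0.068746 + 0.56915*I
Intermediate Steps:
y = -168493
o = I*sqrt(6644432135) (o = sqrt(-168493 + (-4498 - 52791)*(81585 + 34393)) = sqrt(-168493 - 57289*115978) = sqrt(-168493 - 6644263642) = sqrt(-6644432135) = I*sqrt(6644432135) ≈ 81513.0*I)
23663/(-344207) - 46393/o = 23663/(-344207) - 46393*(-I*sqrt(6644432135)/6644432135) = 23663*(-1/344207) - (-46393)*I*sqrt(6644432135)/6644432135 = -23663/344207 + 46393*I*sqrt(6644432135)/6644432135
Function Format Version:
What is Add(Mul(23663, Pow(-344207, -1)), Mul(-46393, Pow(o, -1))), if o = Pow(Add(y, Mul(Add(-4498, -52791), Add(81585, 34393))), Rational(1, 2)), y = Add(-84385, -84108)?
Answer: Add(Rational(-23663, 344207), Mul(Rational(46393, 6644432135), I, Pow(6644432135, Rational(1, 2)))) ≈ Add(-0.068746, Mul(0.56915, I))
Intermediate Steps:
y = -168493
o = Mul(I, Pow(6644432135, Rational(1, 2))) (o = Pow(Add(-168493, Mul(Add(-4498, -52791), Add(81585, 34393))), Rational(1, 2)) = Pow(Add(-168493, Mul(-57289, 115978)), Rational(1, 2)) = Pow(Add(-168493, -6644263642), Rational(1, 2)) = Pow(-6644432135, Rational(1, 2)) = Mul(I, Pow(6644432135, Rational(1, 2))) ≈ Mul(81513., I))
Add(Mul(23663, Pow(-344207, -1)), Mul(-46393, Pow(o, -1))) = Add(Mul(23663, Pow(-344207, -1)), Mul(-46393, Pow(Mul(I, Pow(6644432135, Rational(1, 2))), -1))) = Add(Mul(23663, Rational(-1, 344207)), Mul(-46393, Mul(Rational(-1, 6644432135), I, Pow(6644432135, Rational(1, 2))))) = Add(Rational(-23663, 344207), Mul(Rational(46393, 6644432135), I, Pow(6644432135, Rational(1, 2))))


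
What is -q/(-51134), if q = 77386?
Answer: 38693/25567 ≈ 1.5134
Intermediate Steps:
-q/(-51134) = -77386/(-51134) = -77386*(-1)/51134 = -1*(-38693/25567) = 38693/25567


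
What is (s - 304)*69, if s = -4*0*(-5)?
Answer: -20976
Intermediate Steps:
s = 0 (s = 0*(-5) = 0)
(s - 304)*69 = (0 - 304)*69 = -304*69 = -20976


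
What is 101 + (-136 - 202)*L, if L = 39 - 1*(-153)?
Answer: -64795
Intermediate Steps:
L = 192 (L = 39 + 153 = 192)
101 + (-136 - 202)*L = 101 + (-136 - 202)*192 = 101 - 338*192 = 101 - 64896 = -64795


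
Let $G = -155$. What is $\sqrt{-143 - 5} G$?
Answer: $- 310 i \sqrt{37} \approx - 1885.7 i$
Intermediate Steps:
$\sqrt{-143 - 5} G = \sqrt{-143 - 5} \left(-155\right) = \sqrt{-148} \left(-155\right) = 2 i \sqrt{37} \left(-155\right) = - 310 i \sqrt{37}$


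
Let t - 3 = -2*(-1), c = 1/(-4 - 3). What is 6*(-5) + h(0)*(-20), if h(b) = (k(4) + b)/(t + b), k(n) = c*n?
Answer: -194/7 ≈ -27.714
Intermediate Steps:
c = -1/7 (c = 1/(-7) = -1/7 ≈ -0.14286)
k(n) = -n/7
t = 5 (t = 3 - 2*(-1) = 3 + 2 = 5)
h(b) = (-4/7 + b)/(5 + b) (h(b) = (-1/7*4 + b)/(5 + b) = (-4/7 + b)/(5 + b))
6*(-5) + h(0)*(-20) = 6*(-5) + ((-4/7 + 0)/(5 + 0))*(-20) = -30 + (-4/7/5)*(-20) = -30 + ((1/5)*(-4/7))*(-20) = -30 - 4/35*(-20) = -30 + 16/7 = -194/7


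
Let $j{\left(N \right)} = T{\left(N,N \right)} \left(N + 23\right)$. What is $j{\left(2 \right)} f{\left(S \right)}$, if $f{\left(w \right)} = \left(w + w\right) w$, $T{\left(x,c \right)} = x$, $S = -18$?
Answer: $32400$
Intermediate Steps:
$f{\left(w \right)} = 2 w^{2}$ ($f{\left(w \right)} = 2 w w = 2 w^{2}$)
$j{\left(N \right)} = N \left(23 + N\right)$ ($j{\left(N \right)} = N \left(N + 23\right) = N \left(23 + N\right)$)
$j{\left(2 \right)} f{\left(S \right)} = 2 \left(23 + 2\right) 2 \left(-18\right)^{2} = 2 \cdot 25 \cdot 2 \cdot 324 = 50 \cdot 648 = 32400$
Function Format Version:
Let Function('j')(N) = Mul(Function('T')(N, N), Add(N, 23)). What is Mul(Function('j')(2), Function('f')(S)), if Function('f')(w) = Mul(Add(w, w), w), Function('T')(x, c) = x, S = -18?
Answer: 32400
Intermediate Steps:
Function('f')(w) = Mul(2, Pow(w, 2)) (Function('f')(w) = Mul(Mul(2, w), w) = Mul(2, Pow(w, 2)))
Function('j')(N) = Mul(N, Add(23, N)) (Function('j')(N) = Mul(N, Add(N, 23)) = Mul(N, Add(23, N)))
Mul(Function('j')(2), Function('f')(S)) = Mul(Mul(2, Add(23, 2)), Mul(2, Pow(-18, 2))) = Mul(Mul(2, 25), Mul(2, 324)) = Mul(50, 648) = 32400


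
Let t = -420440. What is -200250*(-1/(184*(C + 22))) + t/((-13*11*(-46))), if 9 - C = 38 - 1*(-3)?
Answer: -4545335/26312 ≈ -172.75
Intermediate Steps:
C = -32 (C = 9 - (38 - 1*(-3)) = 9 - (38 + 3) = 9 - 1*41 = 9 - 41 = -32)
-200250*(-1/(184*(C + 22))) + t/((-13*11*(-46))) = -200250*(-1/(184*(-32 + 22))) - 420440/(-13*11*(-46)) = -200250/((-10*(-184))) - 420440/((-143*(-46))) = -200250/1840 - 420440/6578 = -200250*1/1840 - 420440*1/6578 = -20025/184 - 9140/143 = -4545335/26312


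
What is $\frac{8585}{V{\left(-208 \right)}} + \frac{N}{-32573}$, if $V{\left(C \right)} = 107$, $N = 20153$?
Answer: $\frac{277482834}{3485311} \approx 79.615$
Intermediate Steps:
$\frac{8585}{V{\left(-208 \right)}} + \frac{N}{-32573} = \frac{8585}{107} + \frac{20153}{-32573} = 8585 \cdot \frac{1}{107} + 20153 \left(- \frac{1}{32573}\right) = \frac{8585}{107} - \frac{20153}{32573} = \frac{277482834}{3485311}$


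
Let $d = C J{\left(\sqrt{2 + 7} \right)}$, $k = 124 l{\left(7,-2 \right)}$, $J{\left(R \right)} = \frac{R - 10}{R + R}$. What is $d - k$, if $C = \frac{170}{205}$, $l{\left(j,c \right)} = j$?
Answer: $- \frac{106883}{123} \approx -868.97$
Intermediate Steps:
$C = \frac{34}{41}$ ($C = 170 \cdot \frac{1}{205} = \frac{34}{41} \approx 0.82927$)
$J{\left(R \right)} = \frac{-10 + R}{2 R}$
$k = 868$ ($k = 124 \cdot 7 = 868$)
$d = - \frac{119}{123}$ ($d = \frac{34 \frac{-10 + \sqrt{2 + 7}}{2 \sqrt{2 + 7}}}{41} = \frac{34 \frac{-10 + \sqrt{9}}{2 \sqrt{9}}}{41} = \frac{34 \frac{-10 + 3}{2 \cdot 3}}{41} = \frac{34 \cdot \frac{1}{2} \cdot \frac{1}{3} \left(-7\right)}{41} = \frac{34}{41} \left(- \frac{7}{6}\right) = - \frac{119}{123} \approx -0.96748$)
$d - k = - \frac{119}{123} - 868 = - \frac{106883}{123}$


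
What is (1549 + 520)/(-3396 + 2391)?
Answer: -2069/1005 ≈ -2.0587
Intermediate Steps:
(1549 + 520)/(-3396 + 2391) = 2069/(-1005) = 2069*(-1/1005) = -2069/1005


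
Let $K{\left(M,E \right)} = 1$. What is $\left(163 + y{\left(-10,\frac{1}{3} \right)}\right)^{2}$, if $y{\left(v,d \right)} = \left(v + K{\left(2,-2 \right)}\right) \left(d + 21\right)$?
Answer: $841$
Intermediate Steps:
$y{\left(v,d \right)} = \left(1 + v\right) \left(21 + d\right)$ ($y{\left(v,d \right)} = \left(v + 1\right) \left(d + 21\right) = \left(1 + v\right) \left(21 + d\right)$)
$\left(163 + y{\left(-10,\frac{1}{3} \right)}\right)^{2} = \left(163 + \left(21 + \frac{1}{3} + 21 \left(-10\right) + \frac{1}{3} \left(-10\right)\right)\right)^{2} = \left(163 + \left(21 + \frac{1}{3} - 210 + \frac{1}{3} \left(-10\right)\right)\right)^{2} = \left(163 + \left(21 + \frac{1}{3} - 210 - \frac{10}{3}\right)\right)^{2} = \left(163 - 192\right)^{2} = \left(-29\right)^{2} = 841$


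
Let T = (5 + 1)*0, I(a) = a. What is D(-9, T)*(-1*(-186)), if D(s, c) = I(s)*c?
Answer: 0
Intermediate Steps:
T = 0 (T = 6*0 = 0)
D(s, c) = c*s (D(s, c) = s*c = c*s)
D(-9, T)*(-1*(-186)) = (0*(-9))*(-1*(-186)) = 0*186 = 0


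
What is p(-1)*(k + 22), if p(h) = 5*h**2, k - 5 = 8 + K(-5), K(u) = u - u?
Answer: 175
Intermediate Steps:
K(u) = 0
k = 13 (k = 5 + (8 + 0) = 5 + 8 = 13)
p(-1)*(k + 22) = (5*(-1)**2)*(13 + 22) = (5*1)*35 = 5*35 = 175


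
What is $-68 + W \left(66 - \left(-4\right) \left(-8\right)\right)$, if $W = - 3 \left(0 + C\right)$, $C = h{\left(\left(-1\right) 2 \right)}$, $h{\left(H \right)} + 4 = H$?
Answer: $544$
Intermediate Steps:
$h{\left(H \right)} = -4 + H$
$C = -6$ ($C = -4 - 2 = -6$)
$W = 18$ ($W = - 3 \left(0 - 6\right) = \left(-3\right) \left(-6\right) = 18$)
$-68 + W \left(66 - \left(-4\right) \left(-8\right)\right) = -68 + 18 \left(66 - \left(-4\right) \left(-8\right)\right) = -68 + 18 \left(66 - 32\right) = -68 + 18 \cdot 34 = -68 + 612 = 544$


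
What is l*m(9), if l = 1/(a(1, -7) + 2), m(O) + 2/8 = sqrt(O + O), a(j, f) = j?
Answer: -1/12 + sqrt(2) ≈ 1.3309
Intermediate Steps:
m(O) = -1/4 + sqrt(2)*sqrt(O) (m(O) = -1/4 + sqrt(O + O) = -1/4 + sqrt(2*O) = -1/4 + sqrt(2)*sqrt(O))
l = 1/3 (l = 1/(1 + 2) = 1/3 ≈ 0.33333)
l*m(9) = (-1/4 + sqrt(2)*sqrt(9))/3 = (-1/4 + sqrt(2)*3)/3 = (-1/4 + 3*sqrt(2))/3 = -1/12 + sqrt(2)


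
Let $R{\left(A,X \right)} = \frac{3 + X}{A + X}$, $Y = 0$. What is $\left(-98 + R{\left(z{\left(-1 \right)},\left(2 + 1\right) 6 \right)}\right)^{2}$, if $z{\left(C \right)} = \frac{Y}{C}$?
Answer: $\frac{337561}{36} \approx 9376.7$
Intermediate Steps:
$z{\left(C \right)} = 0$ ($z{\left(C \right)} = \frac{0}{C} = 0$)
$R{\left(A,X \right)} = \frac{3 + X}{A + X}$
$\left(-98 + R{\left(z{\left(-1 \right)},\left(2 + 1\right) 6 \right)}\right)^{2} = \left(-98 + \frac{3 + \left(2 + 1\right) 6}{0 + \left(2 + 1\right) 6}\right)^{2} = \left(-98 + \frac{3 + 3 \cdot 6}{0 + 3 \cdot 6}\right)^{2} = \left(-98 + \frac{3 + 18}{0 + 18}\right)^{2} = \left(-98 + \frac{1}{18} \cdot 21\right)^{2} = \left(-98 + \frac{7}{6}\right)^{2} = \left(- \frac{581}{6}\right)^{2} = \frac{337561}{36}$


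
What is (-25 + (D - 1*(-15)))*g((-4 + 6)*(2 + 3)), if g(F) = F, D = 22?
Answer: 120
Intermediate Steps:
(-25 + (D - 1*(-15)))*g((-4 + 6)*(2 + 3)) = (-25 + (22 - 1*(-15)))*((-4 + 6)*(2 + 3)) = (-25 + (22 + 15))*(2*5) = (-25 + 37)*10 = 12*10 = 120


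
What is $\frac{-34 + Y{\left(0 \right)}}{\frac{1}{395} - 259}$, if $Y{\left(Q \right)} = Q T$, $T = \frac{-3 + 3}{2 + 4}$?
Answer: $\frac{6715}{51152} \approx 0.13128$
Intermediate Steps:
$T = 0$ ($T = \frac{0}{6} = 0 \cdot \frac{1}{6} = 0$)
$Y{\left(Q \right)} = 0$ ($Y{\left(Q \right)} = Q 0 = 0$)
$\frac{-34 + Y{\left(0 \right)}}{\frac{1}{395} - 259} = \frac{-34 + 0}{\frac{1}{395} - 259} = \frac{1}{\frac{1}{395} - 259} \left(-34\right) = \frac{1}{- \frac{102304}{395}} \left(-34\right) = \left(- \frac{395}{102304}\right) \left(-34\right) = \frac{6715}{51152}$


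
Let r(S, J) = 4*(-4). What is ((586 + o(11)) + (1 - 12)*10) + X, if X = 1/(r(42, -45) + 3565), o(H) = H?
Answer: 1728364/3549 ≈ 487.00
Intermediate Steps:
r(S, J) = -16
X = 1/3549 (X = 1/(-16 + 3565) = 1/3549 ≈ 0.00028177)
((586 + o(11)) + (1 - 12)*10) + X = ((586 + 11) + (1 - 12)*10) + 1/3549 = (597 - 11*10) + 1/3549 = (597 - 110) + 1/3549 = 487 + 1/3549 = 1728364/3549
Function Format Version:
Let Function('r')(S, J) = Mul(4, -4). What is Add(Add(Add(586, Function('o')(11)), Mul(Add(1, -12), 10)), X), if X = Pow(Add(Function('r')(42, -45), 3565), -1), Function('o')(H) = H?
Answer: Rational(1728364, 3549) ≈ 487.00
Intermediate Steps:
Function('r')(S, J) = -16
X = Rational(1, 3549) (X = Pow(Add(-16, 3565), -1) = Pow(3549, -1) = Rational(1, 3549) ≈ 0.00028177)
Add(Add(Add(586, Function('o')(11)), Mul(Add(1, -12), 10)), X) = Add(Add(Add(586, 11), Mul(Add(1, -12), 10)), Rational(1, 3549)) = Add(Add(597, Mul(-11, 10)), Rational(1, 3549)) = Add(Add(597, -110), Rational(1, 3549)) = Add(487, Rational(1, 3549)) = Rational(1728364, 3549)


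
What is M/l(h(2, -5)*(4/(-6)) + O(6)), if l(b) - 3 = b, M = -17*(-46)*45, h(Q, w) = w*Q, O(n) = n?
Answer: 105570/47 ≈ 2246.2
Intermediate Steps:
h(Q, w) = Q*w
M = 35190 (M = 782*45 = 35190)
l(b) = 3 + b
M/l(h(2, -5)*(4/(-6)) + O(6)) = 35190/(3 + ((2*(-5))*(4/(-6)) + 6)) = 35190/(3 + (-40*(-1)/6 + 6)) = 35190/(3 + (-10*(-⅔) + 6)) = 35190/(3 + (20/3 + 6)) = 35190/(3 + 38/3) = 35190/(47/3) = 35190*(3/47) = 105570/47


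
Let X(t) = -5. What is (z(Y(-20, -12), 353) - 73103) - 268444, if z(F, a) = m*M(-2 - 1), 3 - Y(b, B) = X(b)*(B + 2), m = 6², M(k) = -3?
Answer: -341655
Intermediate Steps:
m = 36
Y(b, B) = 13 + 5*B (Y(b, B) = 3 - (-5)*(B + 2) = 3 - (-5)*(2 + B) = 3 - (-10 - 5*B) = 3 + (10 + 5*B) = 13 + 5*B)
z(F, a) = -108 (z(F, a) = 36*(-3) = -108)
(z(Y(-20, -12), 353) - 73103) - 268444 = (-108 - 73103) - 268444 = -73211 - 268444 = -341655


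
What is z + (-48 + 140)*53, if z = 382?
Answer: 5258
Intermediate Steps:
z + (-48 + 140)*53 = 382 + (-48 + 140)*53 = 382 + 92*53 = 382 + 4876 = 5258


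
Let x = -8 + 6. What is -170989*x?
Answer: 341978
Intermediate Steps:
x = -2
-170989*x = -170989*(-2) = 341978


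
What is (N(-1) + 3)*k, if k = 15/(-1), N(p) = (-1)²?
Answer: -60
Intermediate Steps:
N(p) = 1
k = -15 (k = 15*(-1) = -15)
(N(-1) + 3)*k = (1 + 3)*(-15) = 4*(-15) = -60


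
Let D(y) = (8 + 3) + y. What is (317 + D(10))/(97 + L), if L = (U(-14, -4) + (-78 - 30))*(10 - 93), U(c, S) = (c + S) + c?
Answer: 338/11717 ≈ 0.028847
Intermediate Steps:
U(c, S) = S + 2*c (U(c, S) = (S + c) + c = S + 2*c)
D(y) = 11 + y
L = 11620 (L = ((-4 + 2*(-14)) + (-78 - 30))*(10 - 93) = ((-4 - 28) - 108)*(-83) = (-32 - 108)*(-83) = -140*(-83) = 11620)
(317 + D(10))/(97 + L) = (317 + (11 + 10))/(97 + 11620) = (317 + 21)/11717 = 338*(1/11717) = 338/11717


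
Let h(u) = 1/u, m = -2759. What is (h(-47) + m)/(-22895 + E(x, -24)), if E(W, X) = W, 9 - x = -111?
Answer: 129674/1070425 ≈ 0.12114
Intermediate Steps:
x = 120 (x = 9 - 1*(-111) = 9 + 111 = 120)
(h(-47) + m)/(-22895 + E(x, -24)) = (1/(-47) - 2759)/(-22895 + 120) = (-1/47 - 2759)/(-22775) = -129674/47*(-1/22775) = 129674/1070425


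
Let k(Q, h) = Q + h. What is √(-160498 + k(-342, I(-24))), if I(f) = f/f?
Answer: 3*I*√17871 ≈ 401.05*I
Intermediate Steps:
I(f) = 1
√(-160498 + k(-342, I(-24))) = √(-160498 + (-342 + 1)) = √(-160498 - 341) = √(-160839) = 3*I*√17871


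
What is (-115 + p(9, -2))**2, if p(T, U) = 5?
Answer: 12100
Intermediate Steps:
(-115 + p(9, -2))**2 = (-115 + 5)**2 = (-110)**2 = 12100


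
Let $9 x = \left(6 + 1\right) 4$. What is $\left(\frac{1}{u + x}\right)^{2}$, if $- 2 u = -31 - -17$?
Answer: $\frac{81}{8281} \approx 0.0097814$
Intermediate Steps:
$x = \frac{28}{9}$ ($x = \frac{\left(6 + 1\right) 4}{9} = \frac{7 \cdot 4}{9} = \frac{1}{9} \cdot 28 = \frac{28}{9} \approx 3.1111$)
$u = 7$ ($u = - \frac{-31 - -17}{2} = - \frac{-31 + 17}{2} = \left(- \frac{1}{2}\right) \left(-14\right) = 7$)
$\left(\frac{1}{u + x}\right)^{2} = \left(\frac{1}{7 + \frac{28}{9}}\right)^{2} = \left(\frac{1}{\frac{91}{9}}\right)^{2} = \left(\frac{9}{91}\right)^{2} = \frac{81}{8281}$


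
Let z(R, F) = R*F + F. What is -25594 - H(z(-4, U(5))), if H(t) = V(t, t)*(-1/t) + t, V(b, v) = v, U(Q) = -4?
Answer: -25605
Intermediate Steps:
z(R, F) = F + F*R (z(R, F) = F*R + F = F + F*R)
H(t) = -1 + t (H(t) = t*(-1/t) + t = -1 + t)
-25594 - H(z(-4, U(5))) = -25594 - (-1 - 4*(1 - 4)) = -25594 - (-1 - 4*(-3)) = -25594 - (-1 + 12) = -25594 - 1*11 = -25594 - 11 = -25605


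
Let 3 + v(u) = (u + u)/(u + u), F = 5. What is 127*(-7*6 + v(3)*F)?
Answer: -6604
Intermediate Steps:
v(u) = -2 (v(u) = -3 + (u + u)/(u + u) = -3 + (2*u)/((2*u)) = -3 + (2*u)*(1/(2*u)) = -3 + 1 = -2)
127*(-7*6 + v(3)*F) = 127*(-7*6 - 2*5) = 127*(-42 - 10) = 127*(-52) = -6604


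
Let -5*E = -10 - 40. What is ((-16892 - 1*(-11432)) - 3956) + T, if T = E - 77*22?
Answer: -11100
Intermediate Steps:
E = 10 (E = -(-10 - 40)/5 = -⅕*(-50) = 10)
T = -1684 (T = 10 - 77*22 = 10 - 1694 = -1684)
((-16892 - 1*(-11432)) - 3956) + T = ((-16892 - 1*(-11432)) - 3956) - 1684 = ((-16892 + 11432) - 3956) - 1684 = (-5460 - 3956) - 1684 = -9416 - 1684 = -11100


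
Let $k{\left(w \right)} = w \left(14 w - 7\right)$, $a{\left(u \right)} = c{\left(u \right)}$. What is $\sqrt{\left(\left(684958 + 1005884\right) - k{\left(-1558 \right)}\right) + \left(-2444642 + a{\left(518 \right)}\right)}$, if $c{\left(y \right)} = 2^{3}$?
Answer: $3 i \sqrt{3860866} \approx 5894.7 i$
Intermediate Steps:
$c{\left(y \right)} = 8$
$a{\left(u \right)} = 8$
$k{\left(w \right)} = w \left(-7 + 14 w\right)$
$\sqrt{\left(\left(684958 + 1005884\right) - k{\left(-1558 \right)}\right) + \left(-2444642 + a{\left(518 \right)}\right)} = \sqrt{\left(\left(684958 + 1005884\right) - 7 \left(-1558\right) \left(-1 + 2 \left(-1558\right)\right)\right) + \left(-2444642 + 8\right)} = \sqrt{\left(1690842 - 7 \left(-1558\right) \left(-1 - 3116\right)\right) - 2444634} = \sqrt{\left(1690842 - 7 \left(-1558\right) \left(-3117\right)\right) - 2444634} = \sqrt{\left(1690842 - 33994002\right) - 2444634} = \sqrt{-32303160 - 2444634} = \sqrt{-34747794} = 3 i \sqrt{3860866}$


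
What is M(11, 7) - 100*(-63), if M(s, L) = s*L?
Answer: 6377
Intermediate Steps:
M(s, L) = L*s
M(11, 7) - 100*(-63) = 7*11 - 100*(-63) = 77 + 6300 = 6377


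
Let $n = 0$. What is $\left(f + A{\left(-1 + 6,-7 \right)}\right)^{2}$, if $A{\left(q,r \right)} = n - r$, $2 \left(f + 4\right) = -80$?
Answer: $1369$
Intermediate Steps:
$f = -44$ ($f = -4 + \frac{1}{2} \left(-80\right) = -4 - 40 = -44$)
$A{\left(q,r \right)} = - r$ ($A{\left(q,r \right)} = 0 - r = - r$)
$\left(f + A{\left(-1 + 6,-7 \right)}\right)^{2} = \left(-44 - -7\right)^{2} = \left(-44 + 7\right)^{2} = \left(-37\right)^{2} = 1369$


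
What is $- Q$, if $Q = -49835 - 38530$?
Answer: $88365$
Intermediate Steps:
$Q = -88365$ ($Q = -49835 - 38530 = -88365$)
$- Q = \left(-1\right) \left(-88365\right) = 88365$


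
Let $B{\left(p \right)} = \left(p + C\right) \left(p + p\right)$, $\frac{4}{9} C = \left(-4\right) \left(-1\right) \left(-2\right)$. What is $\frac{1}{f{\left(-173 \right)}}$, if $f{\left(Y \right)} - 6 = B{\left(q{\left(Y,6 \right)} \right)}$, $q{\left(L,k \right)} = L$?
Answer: $\frac{1}{66092} \approx 1.513 \cdot 10^{-5}$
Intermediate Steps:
$C = -18$ ($C = \frac{9 \left(-4\right) \left(-1\right) \left(-2\right)}{4} = \frac{9 \cdot 4 \left(-2\right)}{4} = \frac{9}{4} \left(-8\right) = -18$)
$B{\left(p \right)} = 2 p \left(-18 + p\right)$ ($B{\left(p \right)} = \left(p - 18\right) \left(p + p\right) = \left(-18 + p\right) 2 p = 2 p \left(-18 + p\right)$)
$f{\left(Y \right)} = 6 + 2 Y \left(-18 + Y\right)$
$\frac{1}{f{\left(-173 \right)}} = \frac{1}{6 + 2 \left(-173\right) \left(-18 - 173\right)} = \frac{1}{6 + 2 \left(-173\right) \left(-191\right)} = \frac{1}{6 + 66086} = \frac{1}{66092}$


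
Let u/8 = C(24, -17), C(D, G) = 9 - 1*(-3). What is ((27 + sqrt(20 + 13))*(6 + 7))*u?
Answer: 33696 + 1248*sqrt(33) ≈ 40865.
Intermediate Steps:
C(D, G) = 12 (C(D, G) = 9 + 3 = 12)
u = 96 (u = 8*12 = 96)
((27 + sqrt(20 + 13))*(6 + 7))*u = ((27 + sqrt(20 + 13))*(6 + 7))*96 = ((27 + sqrt(33))*13)*96 = (351 + 13*sqrt(33))*96 = 33696 + 1248*sqrt(33)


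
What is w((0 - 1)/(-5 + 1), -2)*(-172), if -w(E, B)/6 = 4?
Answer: 4128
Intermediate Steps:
w(E, B) = -24 (w(E, B) = -6*4 = -24)
w((0 - 1)/(-5 + 1), -2)*(-172) = -24*(-172) = 4128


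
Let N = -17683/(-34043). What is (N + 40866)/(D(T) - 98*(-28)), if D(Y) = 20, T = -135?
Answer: 1391218921/94094852 ≈ 14.785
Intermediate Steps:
N = 17683/34043 (N = -17683*(-1/34043) = 17683/34043 ≈ 0.51943)
(N + 40866)/(D(T) - 98*(-28)) = (17683/34043 + 40866)/(20 - 98*(-28)) = 1391218921/(34043*(20 + 2744)) = (1391218921/34043)/2764 = (1391218921/34043)*(1/2764) = 1391218921/94094852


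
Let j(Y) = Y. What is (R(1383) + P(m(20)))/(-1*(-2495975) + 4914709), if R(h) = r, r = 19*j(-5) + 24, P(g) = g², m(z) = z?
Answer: 329/7410684 ≈ 4.4395e-5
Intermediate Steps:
r = -71 (r = 19*(-5) + 24 = -95 + 24 = -71)
R(h) = -71
(R(1383) + P(m(20)))/(-1*(-2495975) + 4914709) = (-71 + 20²)/(-1*(-2495975) + 4914709) = (-71 + 400)/(2495975 + 4914709) = 329/7410684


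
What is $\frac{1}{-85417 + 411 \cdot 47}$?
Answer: $- \frac{1}{66100} \approx -1.5129 \cdot 10^{-5}$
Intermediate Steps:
$\frac{1}{-85417 + 411 \cdot 47} = \frac{1}{-85417 + 19317} = \frac{1}{-66100} = - \frac{1}{66100}$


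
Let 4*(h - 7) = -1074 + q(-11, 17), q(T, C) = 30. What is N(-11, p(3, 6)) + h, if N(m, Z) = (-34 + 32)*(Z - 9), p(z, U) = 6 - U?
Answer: -236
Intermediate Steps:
N(m, Z) = 18 - 2*Z (N(m, Z) = -2*(-9 + Z) = 18 - 2*Z)
h = -254 (h = 7 + (-1074 + 30)/4 = 7 + (¼)*(-1044) = 7 - 261 = -254)
N(-11, p(3, 6)) + h = (18 - 2*(6 - 1*6)) - 254 = (18 - 2*(6 - 6)) - 254 = (18 - 2*0) - 254 = (18 + 0) - 254 = 18 - 254 = -236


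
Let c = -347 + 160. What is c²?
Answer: 34969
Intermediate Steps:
c = -187
c² = (-187)² = 34969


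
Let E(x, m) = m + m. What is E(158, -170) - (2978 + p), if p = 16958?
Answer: -20276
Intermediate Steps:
E(x, m) = 2*m
E(158, -170) - (2978 + p) = 2*(-170) - (2978 + 16958) = -340 - 1*19936 = -340 - 19936 = -20276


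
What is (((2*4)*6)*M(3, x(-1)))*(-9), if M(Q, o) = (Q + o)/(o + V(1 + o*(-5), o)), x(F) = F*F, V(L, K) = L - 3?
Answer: 288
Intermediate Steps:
V(L, K) = -3 + L
x(F) = F²
M(Q, o) = (Q + o)/(-2 - 4*o) (M(Q, o) = (Q + o)/(o + (-3 + (1 + o*(-5)))) = (Q + o)/(o + (-3 + (1 - 5*o))) = (Q + o)/(o + (-2 - 5*o)) = (Q + o)/(-2 - 4*o))
(((2*4)*6)*M(3, x(-1)))*(-9) = (((2*4)*6)*((-1*3 - 1*(-1)²)/(2*(1 + 2*(-1)²))))*(-9) = ((8*6)*((-3 - 1*1)/(2*(1 + 2*1))))*(-9) = (48*((-3 - 1)/(2*(1 + 2))))*(-9) = (48*((½)*(-4)/3))*(-9) = (48*((½)*(⅓)*(-4)))*(-9) = (48*(-⅔))*(-9) = -32*(-9) = 288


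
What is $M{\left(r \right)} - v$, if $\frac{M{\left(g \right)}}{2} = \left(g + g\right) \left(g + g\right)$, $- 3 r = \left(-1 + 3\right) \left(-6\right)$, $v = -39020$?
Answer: $39148$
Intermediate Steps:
$r = 4$ ($r = - \frac{\left(-1 + 3\right) \left(-6\right)}{3} = - \frac{2 \left(-6\right)}{3} = \left(- \frac{1}{3}\right) \left(-12\right) = 4$)
$M{\left(g \right)} = 8 g^{2}$ ($M{\left(g \right)} = 2 \left(g + g\right) \left(g + g\right) = 2 \cdot 2 g 2 g = 2 \cdot 4 g^{2} = 8 g^{2}$)
$M{\left(r \right)} - v = 8 \cdot 4^{2} - -39020 = 8 \cdot 16 + 39020 = 128 + 39020 = 39148$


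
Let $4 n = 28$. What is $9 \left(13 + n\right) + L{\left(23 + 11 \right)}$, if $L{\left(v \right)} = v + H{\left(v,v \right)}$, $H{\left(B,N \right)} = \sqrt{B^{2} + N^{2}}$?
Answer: $214 + 34 \sqrt{2} \approx 262.08$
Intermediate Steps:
$L{\left(v \right)} = v + \sqrt{2} \sqrt{v^{2}}$ ($L{\left(v \right)} = v + \sqrt{v^{2} + v^{2}} = v + \sqrt{2 v^{2}} = v + \sqrt{2} \sqrt{v^{2}}$)
$n = 7$ ($n = \frac{1}{4} \cdot 28 = 7$)
$9 \left(13 + n\right) + L{\left(23 + 11 \right)} = 9 \left(13 + 7\right) + \left(\left(23 + 11\right) + \sqrt{2} \sqrt{\left(23 + 11\right)^{2}}\right) = 9 \cdot 20 + \left(34 + \sqrt{2} \sqrt{34^{2}}\right) = 180 + \left(34 + \sqrt{2} \sqrt{1156}\right) = 180 + \left(34 + \sqrt{2} \cdot 34\right) = 180 + \left(34 + 34 \sqrt{2}\right) = 214 + 34 \sqrt{2}$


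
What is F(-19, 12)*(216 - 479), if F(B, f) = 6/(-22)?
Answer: 789/11 ≈ 71.727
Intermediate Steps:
F(B, f) = -3/11 (F(B, f) = 6*(-1/22) = -3/11)
F(-19, 12)*(216 - 479) = -3*(216 - 479)/11 = -3/11*(-263) = 789/11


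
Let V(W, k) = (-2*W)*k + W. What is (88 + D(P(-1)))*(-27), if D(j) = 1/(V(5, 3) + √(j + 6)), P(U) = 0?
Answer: -1470069/619 + 27*√6/619 ≈ -2374.8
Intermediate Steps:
V(W, k) = W - 2*W*k (V(W, k) = -2*W*k + W = W - 2*W*k)
D(j) = 1/(-25 + √(6 + j)) (D(j) = 1/(5*(1 - 2*3) + √(j + 6)) = 1/(5*(1 - 6) + √(6 + j)) = 1/(5*(-5) + √(6 + j)) = 1/(-25 + √(6 + j)))
(88 + D(P(-1)))*(-27) = (88 + 1/(-25 + √(6 + 0)))*(-27) = (88 + 1/(-25 + √6))*(-27) = -2376 - 27/(-25 + √6)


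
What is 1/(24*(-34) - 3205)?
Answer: -1/4021 ≈ -0.00024869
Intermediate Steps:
1/(24*(-34) - 3205) = 1/(-816 - 3205) = 1/(-4021) = -1/4021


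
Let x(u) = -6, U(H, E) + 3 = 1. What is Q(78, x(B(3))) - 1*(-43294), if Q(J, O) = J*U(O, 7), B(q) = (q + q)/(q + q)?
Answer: 43138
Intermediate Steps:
U(H, E) = -2 (U(H, E) = -3 + 1 = -2)
B(q) = 1 (B(q) = (2*q)/((2*q)) = (2*q)*(1/(2*q)) = 1)
Q(J, O) = -2*J (Q(J, O) = J*(-2) = -2*J)
Q(78, x(B(3))) - 1*(-43294) = -2*78 - 1*(-43294) = -156 + 43294 = 43138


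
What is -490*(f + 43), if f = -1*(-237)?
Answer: -137200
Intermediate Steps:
f = 237
-490*(f + 43) = -490*(237 + 43) = -490*280 = -137200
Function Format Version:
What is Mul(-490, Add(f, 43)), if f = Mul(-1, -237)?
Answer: -137200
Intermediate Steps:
f = 237
Mul(-490, Add(f, 43)) = Mul(-490, Add(237, 43)) = Mul(-490, 280) = -137200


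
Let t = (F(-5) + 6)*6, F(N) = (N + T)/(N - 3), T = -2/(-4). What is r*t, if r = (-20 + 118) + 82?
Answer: 14175/2 ≈ 7087.5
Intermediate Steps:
T = 1/2 (T = -2*(-1/4) = 1/2 ≈ 0.50000)
r = 180 (r = 98 + 82 = 180)
F(N) = (1/2 + N)/(-3 + N) (F(N) = (N + 1/2)/(N - 3) = (1/2 + N)/(-3 + N))
t = 315/8 (t = ((1/2 - 5)/(-3 - 5) + 6)*6 = (-9/2/(-8) + 6)*6 = (-1/8*(-9/2) + 6)*6 = (9/16 + 6)*6 = (105/16)*6 = 315/8 ≈ 39.375)
r*t = 180*(315/8) = 14175/2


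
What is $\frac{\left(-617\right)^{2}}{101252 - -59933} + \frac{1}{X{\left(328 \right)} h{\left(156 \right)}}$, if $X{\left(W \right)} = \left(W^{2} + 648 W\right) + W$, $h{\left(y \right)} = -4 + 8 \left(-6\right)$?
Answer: $\frac{6343691696383}{2685940418720} \approx 2.3618$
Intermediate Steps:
$h{\left(y \right)} = -52$ ($h{\left(y \right)} = -4 - 48 = -52$)
$X{\left(W \right)} = W^{2} + 649 W$
$\frac{\left(-617\right)^{2}}{101252 - -59933} + \frac{1}{X{\left(328 \right)} h{\left(156 \right)}} = \frac{\left(-617\right)^{2}}{101252 - -59933} + \frac{1}{328 \left(649 + 328\right) \left(-52\right)} = \frac{380689}{101252 + 59933} + \frac{1}{328 \cdot 977} \left(- \frac{1}{52}\right) = \frac{380689}{161185} + \frac{1}{320456} \left(- \frac{1}{52}\right) = 380689 \cdot \frac{1}{161185} + \frac{1}{320456} \left(- \frac{1}{52}\right) = \frac{380689}{161185} - \frac{1}{16663712} = \frac{6343691696383}{2685940418720}$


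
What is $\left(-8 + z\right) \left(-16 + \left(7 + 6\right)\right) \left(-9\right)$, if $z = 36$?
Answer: $756$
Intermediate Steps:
$\left(-8 + z\right) \left(-16 + \left(7 + 6\right)\right) \left(-9\right) = \left(-8 + 36\right) \left(-16 + \left(7 + 6\right)\right) \left(-9\right) = 28 \left(-16 + 13\right) \left(-9\right) = 28 \left(-3\right) \left(-9\right) = \left(-84\right) \left(-9\right) = 756$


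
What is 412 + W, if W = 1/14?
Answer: 5769/14 ≈ 412.07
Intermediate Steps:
W = 1/14 ≈ 0.071429
412 + W = 412 + 1/14 = 5769/14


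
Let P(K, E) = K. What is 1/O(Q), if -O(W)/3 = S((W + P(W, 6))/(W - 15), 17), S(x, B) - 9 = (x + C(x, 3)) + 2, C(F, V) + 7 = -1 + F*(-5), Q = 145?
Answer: 13/231 ≈ 0.056277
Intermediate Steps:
C(F, V) = -8 - 5*F (C(F, V) = -7 + (-1 + F*(-5)) = -7 + (-1 - 5*F) = -8 - 5*F)
S(x, B) = 3 - 4*x (S(x, B) = 9 + ((x + (-8 - 5*x)) + 2) = 9 + ((-8 - 4*x) + 2) = 9 + (-6 - 4*x) = 3 - 4*x)
O(W) = -9 + 24*W/(-15 + W) (O(W) = -3*(3 - 4*(W + W)/(W - 15)) = -3*(3 - 4*2*W/(-15 + W)) = -3*(3 - 8*W/(-15 + W)) = -9 + 24*W/(-15 + W))
1/O(Q) = 1/(15*(9 + 145)/(-15 + 145)) = 1/(15*154/130) = 1/(15*(1/130)*154) = 1/(231/13) = 13/231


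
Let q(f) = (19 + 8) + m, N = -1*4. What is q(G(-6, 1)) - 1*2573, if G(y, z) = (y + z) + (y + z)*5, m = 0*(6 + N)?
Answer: -2546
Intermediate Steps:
N = -4
m = 0 (m = 0*(6 - 4) = 0*2 = 0)
G(y, z) = 6*y + 6*z (G(y, z) = (y + z) + (5*y + 5*z) = 6*y + 6*z)
q(f) = 27 (q(f) = (19 + 8) + 0 = 27 + 0 = 27)
q(G(-6, 1)) - 1*2573 = 27 - 1*2573 = 27 - 2573 = -2546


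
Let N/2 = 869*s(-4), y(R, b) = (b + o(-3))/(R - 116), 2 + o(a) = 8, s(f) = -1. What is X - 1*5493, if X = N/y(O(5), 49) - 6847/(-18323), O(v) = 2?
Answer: -173173084/91615 ≈ -1890.2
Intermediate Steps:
o(a) = 6 (o(a) = -2 + 8 = 6)
y(R, b) = (6 + b)/(-116 + R) (y(R, b) = (b + 6)/(R - 116) = (6 + b)/(-116 + R))
N = -1738 (N = 2*(869*(-1)) = 2*(-869) = -1738)
X = 330068111/91615 (X = -1738*(-116 + 2)/(6 + 49) - 6847/(-18323) = -1738/(55/(-114)) - 6847*(-1/18323) = -1738/((-1/114*55)) + 6847/18323 = -1738/(-55/114) + 6847/18323 = -1738*(-114/55) + 6847/18323 = 18012/5 + 6847/18323 = 330068111/91615 ≈ 3602.8)
X - 1*5493 = 330068111/91615 - 1*5493 = 330068111/91615 - 5493 = -173173084/91615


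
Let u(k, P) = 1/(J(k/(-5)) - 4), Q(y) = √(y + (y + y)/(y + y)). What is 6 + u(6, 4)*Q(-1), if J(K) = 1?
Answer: 6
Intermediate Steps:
Q(y) = √(1 + y) (Q(y) = √(y + (2*y)/((2*y))) = √(y + (2*y)*(1/(2*y))) = √(y + 1) = √(1 + y))
u(k, P) = -⅓ (u(k, P) = 1/(1 - 4) = 1/(-3) = -⅓)
6 + u(6, 4)*Q(-1) = 6 - √(1 - 1)/3 = 6 - √0/3 = 6 - ⅓*0 = 6 + 0 = 6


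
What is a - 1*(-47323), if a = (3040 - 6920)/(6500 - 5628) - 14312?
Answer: 3597714/109 ≈ 33007.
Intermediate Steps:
a = -1560493/109 (a = -3880/872 - 14312 = -3880*1/872 - 14312 = -485/109 - 14312 = -1560493/109 ≈ -14316.)
a - 1*(-47323) = -1560493/109 - 1*(-47323) = -1560493/109 + 47323 = 3597714/109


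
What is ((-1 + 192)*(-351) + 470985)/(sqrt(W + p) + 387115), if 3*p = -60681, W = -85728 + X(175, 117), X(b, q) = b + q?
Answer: 19546597695/18732266111 - 50493*I*sqrt(105663)/18732266111 ≈ 1.0435 - 0.0008762*I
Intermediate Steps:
W = -85436 (W = -85728 + (175 + 117) = -85728 + 292 = -85436)
p = -20227 (p = (1/3)*(-60681) = -20227)
((-1 + 192)*(-351) + 470985)/(sqrt(W + p) + 387115) = ((-1 + 192)*(-351) + 470985)/(sqrt(-85436 - 20227) + 387115) = (191*(-351) + 470985)/(sqrt(-105663) + 387115) = (-67041 + 470985)/(I*sqrt(105663) + 387115) = 403944/(387115 + I*sqrt(105663))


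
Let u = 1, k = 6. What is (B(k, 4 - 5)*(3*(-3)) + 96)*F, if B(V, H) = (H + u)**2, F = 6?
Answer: 576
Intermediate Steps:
B(V, H) = (1 + H)**2 (B(V, H) = (H + 1)**2 = (1 + H)**2)
(B(k, 4 - 5)*(3*(-3)) + 96)*F = ((1 + (4 - 5))**2*(3*(-3)) + 96)*6 = ((1 - 1)**2*(-9) + 96)*6 = (0**2*(-9) + 96)*6 = (0*(-9) + 96)*6 = (0 + 96)*6 = 96*6 = 576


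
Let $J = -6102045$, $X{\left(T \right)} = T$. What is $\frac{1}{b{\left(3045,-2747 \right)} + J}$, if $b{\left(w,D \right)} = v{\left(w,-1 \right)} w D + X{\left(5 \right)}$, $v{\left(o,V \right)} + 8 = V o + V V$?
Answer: $\frac{1}{25522702940} \approx 3.9181 \cdot 10^{-11}$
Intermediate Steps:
$v{\left(o,V \right)} = -8 + V^{2} + V o$ ($v{\left(o,V \right)} = -8 + \left(V o + V V\right) = -8 + \left(V o + V^{2}\right) = -8 + \left(V^{2} + V o\right) = -8 + V^{2} + V o$)
$b{\left(w,D \right)} = 5 + D w \left(-7 - w\right)$ ($b{\left(w,D \right)} = \left(-8 + \left(-1\right)^{2} - w\right) w D + 5 = \left(-8 + 1 - w\right) D w + 5 = \left(-7 - w\right) D w + 5 = D w \left(-7 - w\right) + 5 = 5 + D w \left(-7 - w\right)$)
$\frac{1}{b{\left(3045,-2747 \right)} + J} = \frac{1}{\left(5 - \left(-2747\right) 3045 \left(7 + 3045\right)\right) - 6102045} = \frac{1}{\left(5 - \left(-2747\right) 3045 \cdot 3052\right) - 6102045} = \frac{1}{\left(5 + 25528804980\right) - 6102045} = \frac{1}{25528804985 - 6102045} = \frac{1}{25522702940}$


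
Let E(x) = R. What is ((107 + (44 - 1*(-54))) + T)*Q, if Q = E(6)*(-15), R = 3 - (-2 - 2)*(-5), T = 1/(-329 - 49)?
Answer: 6586565/126 ≈ 52274.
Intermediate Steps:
T = -1/378 (T = 1/(-378) = -1/378 ≈ -0.0026455)
R = -17 (R = 3 - (-4)*(-5) = 3 - 1*20 = 3 - 20 = -17)
E(x) = -17
Q = 255 (Q = -17*(-15) = 255)
((107 + (44 - 1*(-54))) + T)*Q = ((107 + (44 - 1*(-54))) - 1/378)*255 = ((107 + (44 + 54)) - 1/378)*255 = ((107 + 98) - 1/378)*255 = (205 - 1/378)*255 = (77489/378)*255 = 6586565/126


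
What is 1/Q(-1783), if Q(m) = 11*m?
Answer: -1/19613 ≈ -5.0987e-5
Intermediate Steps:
1/Q(-1783) = 1/(11*(-1783)) = 1/(-19613) = -1/19613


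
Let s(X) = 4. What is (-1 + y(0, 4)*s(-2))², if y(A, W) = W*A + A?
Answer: 1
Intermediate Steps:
y(A, W) = A + A*W (y(A, W) = A*W + A = A + A*W)
(-1 + y(0, 4)*s(-2))² = (-1 + (0*(1 + 4))*4)² = (-1 + (0*5)*4)² = (-1 + 0*4)² = (-1 + 0)² = (-1)² = 1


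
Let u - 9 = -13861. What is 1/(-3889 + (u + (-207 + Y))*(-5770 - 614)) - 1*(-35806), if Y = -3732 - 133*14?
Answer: 4492251660579/125460863 ≈ 35806.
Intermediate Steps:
u = -13852 (u = 9 - 13861 = -13852)
Y = -5594 (Y = -3732 - 1*1862 = -3732 - 1862 = -5594)
1/(-3889 + (u + (-207 + Y))*(-5770 - 614)) - 1*(-35806) = 1/(-3889 + (-13852 + (-207 - 5594))*(-5770 - 614)) - 1*(-35806) = 1/(-3889 + (-13852 - 5801)*(-6384)) + 35806 = 1/(-3889 - 19653*(-6384)) + 35806 = 1/(-3889 + 125464752) + 35806 = 1/125460863 + 35806 = 4492251660579/125460863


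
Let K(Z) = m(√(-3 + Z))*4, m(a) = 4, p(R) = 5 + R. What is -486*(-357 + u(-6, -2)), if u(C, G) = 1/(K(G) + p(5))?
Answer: 2255283/13 ≈ 1.7348e+5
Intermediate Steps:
K(Z) = 16 (K(Z) = 4*4 = 16)
u(C, G) = 1/26 (u(C, G) = 1/(16 + (5 + 5)) = 1/(16 + 10) = 1/26)
-486*(-357 + u(-6, -2)) = -486*(-357 + 1/26) = -486*(-9281/26) = 2255283/13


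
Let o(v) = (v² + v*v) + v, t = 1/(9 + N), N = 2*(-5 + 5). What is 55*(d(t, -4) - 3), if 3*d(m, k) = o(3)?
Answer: 220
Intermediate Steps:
N = 0 (N = 2*0 = 0)
t = ⅑ (t = 1/(9 + 0) = 1/9 = ⅑ ≈ 0.11111)
o(v) = v + 2*v² (o(v) = (v² + v²) + v = 2*v² + v = v + 2*v²)
d(m, k) = 7 (d(m, k) = (3*(1 + 2*3))/3 = (3*(1 + 6))/3 = (3*7)/3 = (⅓)*21 = 7)
55*(d(t, -4) - 3) = 55*(7 - 3) = 55*4 = 220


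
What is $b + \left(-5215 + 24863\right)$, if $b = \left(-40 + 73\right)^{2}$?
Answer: $20737$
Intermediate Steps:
$b = 1089$ ($b = 33^{2} = 1089$)
$b + \left(-5215 + 24863\right) = 1089 + \left(-5215 + 24863\right) = 1089 + 19648 = 20737$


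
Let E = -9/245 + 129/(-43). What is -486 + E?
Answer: -119814/245 ≈ -489.04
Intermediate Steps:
E = -744/245 (E = -9*1/245 + 129*(-1/43) = -9/245 - 3 = -744/245 ≈ -3.0367)
-486 + E = -486 - 744/245 = -119814/245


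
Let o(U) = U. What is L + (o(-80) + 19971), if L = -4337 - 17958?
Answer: -2404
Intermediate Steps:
L = -22295
L + (o(-80) + 19971) = -22295 + (-80 + 19971) = -22295 + 19891 = -2404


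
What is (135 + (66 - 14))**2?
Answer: 34969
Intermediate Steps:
(135 + (66 - 14))**2 = (135 + 52)**2 = 187**2 = 34969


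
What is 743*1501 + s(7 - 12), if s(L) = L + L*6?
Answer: 1115208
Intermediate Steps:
s(L) = 7*L (s(L) = L + 6*L = 7*L)
743*1501 + s(7 - 12) = 743*1501 + 7*(7 - 12) = 1115243 + 7*(-5) = 1115243 - 35 = 1115208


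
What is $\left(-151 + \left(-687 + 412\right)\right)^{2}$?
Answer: $181476$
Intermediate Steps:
$\left(-151 + \left(-687 + 412\right)\right)^{2} = \left(-151 - 275\right)^{2} = \left(-426\right)^{2} = 181476$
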